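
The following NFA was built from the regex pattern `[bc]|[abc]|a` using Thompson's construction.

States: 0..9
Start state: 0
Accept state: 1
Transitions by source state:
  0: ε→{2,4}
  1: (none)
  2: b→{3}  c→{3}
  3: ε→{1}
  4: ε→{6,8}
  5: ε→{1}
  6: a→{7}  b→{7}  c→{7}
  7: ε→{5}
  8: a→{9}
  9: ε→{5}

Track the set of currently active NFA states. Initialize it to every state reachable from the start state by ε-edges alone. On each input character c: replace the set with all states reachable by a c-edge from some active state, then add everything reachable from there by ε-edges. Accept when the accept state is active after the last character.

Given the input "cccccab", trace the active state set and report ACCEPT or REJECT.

S₀ = ε-closure({0}) = {0,2,4,6,8}
'c' @ 1: {1,3,5,7}  ✓accept
'c' @ 2: {}  — dead — no transitions
rest 'cccab' ignored (set empty)
end set {} — state 1 not in

Answer: REJECT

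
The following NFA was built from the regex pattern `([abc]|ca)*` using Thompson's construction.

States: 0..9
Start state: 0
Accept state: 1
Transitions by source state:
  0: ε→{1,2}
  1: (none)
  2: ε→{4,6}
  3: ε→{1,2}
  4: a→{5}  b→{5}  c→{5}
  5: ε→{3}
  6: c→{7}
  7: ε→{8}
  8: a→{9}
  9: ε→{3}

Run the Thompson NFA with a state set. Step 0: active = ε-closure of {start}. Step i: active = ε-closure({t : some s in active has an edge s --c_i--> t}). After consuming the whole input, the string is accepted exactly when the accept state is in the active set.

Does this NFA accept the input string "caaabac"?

Answer: ACCEPT

Steps:
start: ε-closure({0}) = {0,1,2,4,6}
'c' @ 1: {1,2,3,4,5,6,7,8}  [accepting]
'a' @ 2: {1,2,3,4,5,6,9}  [accepting]
'a' @ 3: {1,2,3,4,5,6}  [accepting]
'a' @ 4: {1,2,3,4,5,6}  [accepting]
'b' @ 5: {1,2,3,4,5,6}  [accepting]
'a' @ 6: {1,2,3,4,5,6}  [accepting]
'c' @ 7: {1,2,3,4,5,6,7,8}  [accepting]
after full input: {1,2,3,4,5,6,7,8}  (accept=1 in)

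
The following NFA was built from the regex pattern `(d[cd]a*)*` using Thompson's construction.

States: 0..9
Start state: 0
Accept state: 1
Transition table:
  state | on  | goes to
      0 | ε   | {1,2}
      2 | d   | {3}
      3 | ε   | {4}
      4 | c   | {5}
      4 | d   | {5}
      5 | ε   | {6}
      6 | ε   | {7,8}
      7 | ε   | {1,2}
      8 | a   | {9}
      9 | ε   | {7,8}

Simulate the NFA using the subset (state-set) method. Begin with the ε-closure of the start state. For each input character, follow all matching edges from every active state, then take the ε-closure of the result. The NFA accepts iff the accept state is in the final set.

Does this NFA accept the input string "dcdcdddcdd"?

Answer: ACCEPT

Trace:
start: ε-closure({0}) = {0,1,2}
'd' @ 1: {3,4}
'c' @ 2: {1,2,5,6,7,8}  (accept∈set)
'd' @ 3: {3,4}
'c' @ 4: {1,2,5,6,7,8}  (accept∈set)
'd' @ 5: {3,4}
'd' @ 6: {1,2,5,6,7,8}  (accept∈set)
'd' @ 7: {3,4}
'c' @ 8: {1,2,5,6,7,8}  (accept∈set)
'd' @ 9: {3,4}
'd' @ 10: {1,2,5,6,7,8}  (accept∈set)
final: {1,2,5,6,7,8}; accept 1 in set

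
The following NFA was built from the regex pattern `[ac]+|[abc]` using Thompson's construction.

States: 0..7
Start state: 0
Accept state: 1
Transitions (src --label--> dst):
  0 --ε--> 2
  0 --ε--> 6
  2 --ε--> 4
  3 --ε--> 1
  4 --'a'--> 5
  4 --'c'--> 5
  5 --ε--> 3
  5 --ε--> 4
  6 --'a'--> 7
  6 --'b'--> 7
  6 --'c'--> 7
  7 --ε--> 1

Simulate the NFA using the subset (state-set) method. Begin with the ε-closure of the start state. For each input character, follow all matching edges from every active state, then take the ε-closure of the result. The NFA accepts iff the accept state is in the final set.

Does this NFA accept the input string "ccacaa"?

S₀ = ε-closure({0}) = {0,2,4,6}
'c' @ 1: {1,3,4,5,7}  [accepting]
'c' @ 2: {1,3,4,5}  [accepting]
'a' @ 3: {1,3,4,5}  [accepting]
'c' @ 4: {1,3,4,5}  [accepting]
'a' @ 5: {1,3,4,5}  [accepting]
'a' @ 6: {1,3,4,5}  [accepting]
final: {1,3,4,5}; accept 1 in set

Answer: ACCEPT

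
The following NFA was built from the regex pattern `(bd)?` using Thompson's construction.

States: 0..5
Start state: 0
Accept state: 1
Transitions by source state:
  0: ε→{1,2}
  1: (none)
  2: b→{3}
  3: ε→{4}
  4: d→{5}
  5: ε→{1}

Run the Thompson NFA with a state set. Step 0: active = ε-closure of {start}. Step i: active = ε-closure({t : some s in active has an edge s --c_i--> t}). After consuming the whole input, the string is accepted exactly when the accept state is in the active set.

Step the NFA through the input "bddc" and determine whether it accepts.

Answer: REJECT

Steps:
initial (ε-close {0}): {0,1,2}
'b' @ 1: {3,4}
'd' @ 2: {1,5}  [accepting]
'd' @ 3: {}  — dead — no transitions
rest 'c' ignored (set empty)
after full input: {}  (accept=1 not in)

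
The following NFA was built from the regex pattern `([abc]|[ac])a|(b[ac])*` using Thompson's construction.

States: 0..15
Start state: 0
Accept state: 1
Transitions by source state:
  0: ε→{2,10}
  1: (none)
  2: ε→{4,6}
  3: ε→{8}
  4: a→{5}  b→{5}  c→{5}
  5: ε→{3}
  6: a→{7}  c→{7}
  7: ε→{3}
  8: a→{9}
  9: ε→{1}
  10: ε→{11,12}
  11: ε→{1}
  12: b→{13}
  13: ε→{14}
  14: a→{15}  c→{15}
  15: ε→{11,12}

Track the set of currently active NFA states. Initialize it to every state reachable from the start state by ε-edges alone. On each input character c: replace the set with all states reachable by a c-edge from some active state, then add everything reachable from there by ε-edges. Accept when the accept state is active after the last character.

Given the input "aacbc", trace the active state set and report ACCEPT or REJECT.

initial (ε-close {0}): {0,1,2,4,6,10,11,12}
'a' @ 1: {3,5,7,8}
'a' @ 2: {1,9}  ✓accept
'c' @ 3: {}  — no active states
rest 'bc' ignored (set empty)
end set {} — state 1 not in

Answer: REJECT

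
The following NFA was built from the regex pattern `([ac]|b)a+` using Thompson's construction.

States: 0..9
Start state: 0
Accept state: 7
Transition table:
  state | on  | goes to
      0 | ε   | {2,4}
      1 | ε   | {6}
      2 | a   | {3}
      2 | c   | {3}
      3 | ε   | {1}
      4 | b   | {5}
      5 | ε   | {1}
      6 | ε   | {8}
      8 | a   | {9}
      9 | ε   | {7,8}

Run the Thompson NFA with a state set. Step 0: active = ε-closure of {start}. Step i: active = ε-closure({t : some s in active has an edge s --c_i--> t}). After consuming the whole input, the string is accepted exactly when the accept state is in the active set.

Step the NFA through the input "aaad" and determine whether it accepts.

Answer: REJECT

Trace:
initial (ε-close {0}): {0,2,4}
'a' @ 1: {1,3,6,8}
'a' @ 2: {7,8,9}  ✓accept
'a' @ 3: {7,8,9}  ✓accept
'd' @ 4: {}  — no active states
final: {}; accept 7 not in set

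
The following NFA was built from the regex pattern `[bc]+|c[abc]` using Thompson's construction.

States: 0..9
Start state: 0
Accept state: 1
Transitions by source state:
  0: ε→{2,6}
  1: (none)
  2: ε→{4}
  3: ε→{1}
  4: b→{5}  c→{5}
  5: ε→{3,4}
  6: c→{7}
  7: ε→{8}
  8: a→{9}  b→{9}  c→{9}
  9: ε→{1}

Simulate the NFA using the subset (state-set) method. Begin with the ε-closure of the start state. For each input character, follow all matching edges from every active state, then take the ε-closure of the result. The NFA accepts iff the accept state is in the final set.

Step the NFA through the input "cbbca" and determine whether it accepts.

Answer: REJECT

Steps:
initial (ε-close {0}): {0,2,4,6}
'c' @ 1: {1,3,4,5,7,8}  [accepting]
'b' @ 2: {1,3,4,5,9}  [accepting]
'b' @ 3: {1,3,4,5}  [accepting]
'c' @ 4: {1,3,4,5}  [accepting]
'a' @ 5: {}  — state set empty
after full input: {}  (accept=1 not in)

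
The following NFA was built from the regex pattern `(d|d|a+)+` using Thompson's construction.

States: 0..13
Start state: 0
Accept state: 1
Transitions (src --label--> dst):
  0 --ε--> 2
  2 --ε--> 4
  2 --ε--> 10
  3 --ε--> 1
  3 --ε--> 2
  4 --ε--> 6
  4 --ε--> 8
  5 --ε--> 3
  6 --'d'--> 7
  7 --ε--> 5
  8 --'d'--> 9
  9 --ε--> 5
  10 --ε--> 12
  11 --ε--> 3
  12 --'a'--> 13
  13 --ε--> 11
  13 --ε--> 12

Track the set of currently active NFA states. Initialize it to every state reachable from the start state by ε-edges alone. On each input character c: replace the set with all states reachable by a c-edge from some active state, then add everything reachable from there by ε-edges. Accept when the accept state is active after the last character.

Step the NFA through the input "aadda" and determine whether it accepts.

Answer: ACCEPT

Trace:
initial (ε-close {0}): {0,2,4,6,8,10,12}
'a' @ 1: {1,2,3,4,6,8,10,11,12,13}  [accepting]
'a' @ 2: {1,2,3,4,6,8,10,11,12,13}  [accepting]
'd' @ 3: {1,2,3,4,5,6,7,8,9,10,12}  [accepting]
'd' @ 4: {1,2,3,4,5,6,7,8,9,10,12}  [accepting]
'a' @ 5: {1,2,3,4,6,8,10,11,12,13}  [accepting]
after full input: {1,2,3,4,6,8,10,11,12,13}  (accept=1 in)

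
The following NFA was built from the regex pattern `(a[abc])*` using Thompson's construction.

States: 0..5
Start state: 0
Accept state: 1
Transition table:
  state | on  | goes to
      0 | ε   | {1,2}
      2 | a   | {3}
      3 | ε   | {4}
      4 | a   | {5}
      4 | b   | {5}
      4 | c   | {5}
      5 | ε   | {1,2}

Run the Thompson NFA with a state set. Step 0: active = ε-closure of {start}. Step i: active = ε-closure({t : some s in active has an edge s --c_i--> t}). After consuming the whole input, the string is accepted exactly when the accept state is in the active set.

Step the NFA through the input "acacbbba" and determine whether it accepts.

Answer: REJECT

Derivation:
S₀ = ε-closure({0}) = {0,1,2}
'a' @ 1: {3,4}
'c' @ 2: {1,2,5}  (accept∈set)
'a' @ 3: {3,4}
'c' @ 4: {1,2,5}  (accept∈set)
'b' @ 5: {}  — state set empty
rest 'bba' ignored (set empty)
final: {}; accept 1 not in set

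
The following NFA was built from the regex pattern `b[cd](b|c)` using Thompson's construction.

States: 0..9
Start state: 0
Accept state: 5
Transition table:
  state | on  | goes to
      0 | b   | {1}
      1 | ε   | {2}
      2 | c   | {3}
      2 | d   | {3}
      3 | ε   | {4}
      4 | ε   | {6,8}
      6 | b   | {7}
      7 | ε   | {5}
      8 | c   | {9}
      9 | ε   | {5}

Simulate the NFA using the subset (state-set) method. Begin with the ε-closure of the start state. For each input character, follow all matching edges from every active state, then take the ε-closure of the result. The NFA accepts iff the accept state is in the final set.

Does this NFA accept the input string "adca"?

S₀ = ε-closure({0}) = {0}
'a' @ 1: {}  — no active states
rest 'dca' ignored (set empty)
final: {}; accept 5 not in set

Answer: REJECT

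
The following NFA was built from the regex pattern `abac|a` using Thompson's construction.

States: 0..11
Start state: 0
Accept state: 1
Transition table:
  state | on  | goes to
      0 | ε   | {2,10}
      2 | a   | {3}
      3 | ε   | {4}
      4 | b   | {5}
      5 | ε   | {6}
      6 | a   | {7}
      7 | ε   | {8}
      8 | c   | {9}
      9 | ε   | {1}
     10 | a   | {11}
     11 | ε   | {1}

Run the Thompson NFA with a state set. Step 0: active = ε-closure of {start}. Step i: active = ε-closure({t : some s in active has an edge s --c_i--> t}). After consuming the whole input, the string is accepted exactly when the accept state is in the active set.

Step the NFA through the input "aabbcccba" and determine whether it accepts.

Answer: REJECT

Derivation:
start: ε-closure({0}) = {0,2,10}
'a' @ 1: {1,3,4,11}  [accepting]
'a' @ 2: {}  — dead — no transitions
rest 'bbcccba' ignored (set empty)
final: {}; accept 1 not in set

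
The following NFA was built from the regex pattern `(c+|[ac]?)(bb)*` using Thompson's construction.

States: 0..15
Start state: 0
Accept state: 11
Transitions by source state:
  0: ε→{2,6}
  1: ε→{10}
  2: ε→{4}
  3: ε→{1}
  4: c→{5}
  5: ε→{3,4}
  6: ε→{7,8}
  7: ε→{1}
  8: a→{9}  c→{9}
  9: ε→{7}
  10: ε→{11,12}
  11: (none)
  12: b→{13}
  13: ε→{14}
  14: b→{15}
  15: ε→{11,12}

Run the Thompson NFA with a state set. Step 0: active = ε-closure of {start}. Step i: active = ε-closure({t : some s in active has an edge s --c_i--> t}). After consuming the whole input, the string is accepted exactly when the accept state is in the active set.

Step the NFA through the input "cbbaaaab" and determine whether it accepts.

start: ε-closure({0}) = {0,1,2,4,6,7,8,10,11,12}
'c' @ 1: {1,3,4,5,7,9,10,11,12}  ✓accept
'b' @ 2: {13,14}
'b' @ 3: {11,12,15}  ✓accept
'a' @ 4: {}  — state set empty
rest 'aaab' ignored (set empty)
final: {}; accept 11 not in set

Answer: REJECT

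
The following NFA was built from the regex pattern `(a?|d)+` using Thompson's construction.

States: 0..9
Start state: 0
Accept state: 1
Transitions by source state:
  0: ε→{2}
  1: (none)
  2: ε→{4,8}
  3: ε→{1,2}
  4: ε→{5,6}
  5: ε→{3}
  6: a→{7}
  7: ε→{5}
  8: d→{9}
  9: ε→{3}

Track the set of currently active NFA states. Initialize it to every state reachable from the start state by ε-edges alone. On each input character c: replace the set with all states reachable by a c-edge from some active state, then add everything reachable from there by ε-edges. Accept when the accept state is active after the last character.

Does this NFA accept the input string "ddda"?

S₀ = ε-closure({0}) = {0,1,2,3,4,5,6,8}
'd' @ 1: {1,2,3,4,5,6,8,9}  (accept∈set)
'd' @ 2: {1,2,3,4,5,6,8,9}  (accept∈set)
'd' @ 3: {1,2,3,4,5,6,8,9}  (accept∈set)
'a' @ 4: {1,2,3,4,5,6,7,8}  (accept∈set)
after full input: {1,2,3,4,5,6,7,8}  (accept=1 in)

Answer: ACCEPT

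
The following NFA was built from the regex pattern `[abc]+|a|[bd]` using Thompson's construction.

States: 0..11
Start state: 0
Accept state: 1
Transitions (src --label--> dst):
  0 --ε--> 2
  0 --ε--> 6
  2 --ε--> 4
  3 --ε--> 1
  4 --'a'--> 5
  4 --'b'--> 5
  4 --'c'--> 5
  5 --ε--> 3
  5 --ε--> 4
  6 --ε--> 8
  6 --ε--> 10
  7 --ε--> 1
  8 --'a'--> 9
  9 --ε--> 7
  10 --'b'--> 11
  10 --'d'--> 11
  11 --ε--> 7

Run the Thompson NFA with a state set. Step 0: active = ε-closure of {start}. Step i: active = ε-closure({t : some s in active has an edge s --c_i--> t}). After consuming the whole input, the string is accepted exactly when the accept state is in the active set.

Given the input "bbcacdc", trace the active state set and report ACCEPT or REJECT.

Answer: REJECT

Derivation:
S₀ = ε-closure({0}) = {0,2,4,6,8,10}
'b' @ 1: {1,3,4,5,7,11}  (accept∈set)
'b' @ 2: {1,3,4,5}  (accept∈set)
'c' @ 3: {1,3,4,5}  (accept∈set)
'a' @ 4: {1,3,4,5}  (accept∈set)
'c' @ 5: {1,3,4,5}  (accept∈set)
'd' @ 6: {}  — no active states
rest 'c' ignored (set empty)
final: {}; accept 1 not in set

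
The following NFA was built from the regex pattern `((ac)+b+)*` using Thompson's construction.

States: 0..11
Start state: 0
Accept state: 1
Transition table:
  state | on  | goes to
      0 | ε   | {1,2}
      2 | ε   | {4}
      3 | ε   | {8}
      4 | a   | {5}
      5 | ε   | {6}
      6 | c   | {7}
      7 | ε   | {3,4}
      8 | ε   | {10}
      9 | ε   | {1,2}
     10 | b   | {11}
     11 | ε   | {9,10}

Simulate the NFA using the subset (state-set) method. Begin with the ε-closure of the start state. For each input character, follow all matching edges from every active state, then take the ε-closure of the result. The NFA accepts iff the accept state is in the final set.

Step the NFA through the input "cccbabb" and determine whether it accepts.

Answer: REJECT

Steps:
initial (ε-close {0}): {0,1,2,4}
'c' @ 1: {}  — state set empty
rest 'ccbabb' ignored (set empty)
end set {} — state 1 not in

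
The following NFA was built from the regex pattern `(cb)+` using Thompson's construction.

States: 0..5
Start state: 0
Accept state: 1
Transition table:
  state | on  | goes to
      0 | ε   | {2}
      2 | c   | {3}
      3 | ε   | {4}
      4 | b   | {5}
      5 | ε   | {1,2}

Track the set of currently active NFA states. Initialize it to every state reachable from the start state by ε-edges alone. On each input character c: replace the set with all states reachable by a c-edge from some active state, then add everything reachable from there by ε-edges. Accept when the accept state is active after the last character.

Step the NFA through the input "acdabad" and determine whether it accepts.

S₀ = ε-closure({0}) = {0,2}
'a' @ 1: {}  — dead — no transitions
rest 'cdabad' ignored (set empty)
end set {} — state 1 not in

Answer: REJECT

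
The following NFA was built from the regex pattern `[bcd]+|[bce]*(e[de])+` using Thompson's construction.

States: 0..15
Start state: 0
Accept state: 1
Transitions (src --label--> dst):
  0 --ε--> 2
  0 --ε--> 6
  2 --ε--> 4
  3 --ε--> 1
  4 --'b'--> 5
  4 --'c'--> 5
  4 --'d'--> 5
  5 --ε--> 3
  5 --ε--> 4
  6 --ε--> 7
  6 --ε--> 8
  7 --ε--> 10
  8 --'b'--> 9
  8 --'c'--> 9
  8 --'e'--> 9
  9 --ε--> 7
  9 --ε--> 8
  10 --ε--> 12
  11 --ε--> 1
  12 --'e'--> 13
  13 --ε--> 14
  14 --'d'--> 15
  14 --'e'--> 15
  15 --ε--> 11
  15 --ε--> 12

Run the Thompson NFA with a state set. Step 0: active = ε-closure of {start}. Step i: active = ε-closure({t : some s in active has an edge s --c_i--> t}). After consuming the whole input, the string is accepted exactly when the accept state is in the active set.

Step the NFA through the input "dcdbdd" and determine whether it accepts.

Answer: ACCEPT

Derivation:
initial (ε-close {0}): {0,2,4,6,7,8,10,12}
'd' @ 1: {1,3,4,5}  (accept∈set)
'c' @ 2: {1,3,4,5}  (accept∈set)
'd' @ 3: {1,3,4,5}  (accept∈set)
'b' @ 4: {1,3,4,5}  (accept∈set)
'd' @ 5: {1,3,4,5}  (accept∈set)
'd' @ 6: {1,3,4,5}  (accept∈set)
end set {1,3,4,5} — state 1 in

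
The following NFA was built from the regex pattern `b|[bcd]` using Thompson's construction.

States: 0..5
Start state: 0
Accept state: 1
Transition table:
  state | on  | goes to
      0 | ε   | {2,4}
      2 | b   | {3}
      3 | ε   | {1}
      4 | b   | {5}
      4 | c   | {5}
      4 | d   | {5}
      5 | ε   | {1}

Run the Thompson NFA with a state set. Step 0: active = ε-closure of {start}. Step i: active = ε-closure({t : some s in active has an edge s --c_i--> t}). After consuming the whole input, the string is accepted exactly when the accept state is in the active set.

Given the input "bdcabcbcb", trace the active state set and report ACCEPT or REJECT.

initial (ε-close {0}): {0,2,4}
'b' @ 1: {1,3,5}  ✓accept
'd' @ 2: {}  — state set empty
rest 'cabcbcb' ignored (set empty)
end set {} — state 1 not in

Answer: REJECT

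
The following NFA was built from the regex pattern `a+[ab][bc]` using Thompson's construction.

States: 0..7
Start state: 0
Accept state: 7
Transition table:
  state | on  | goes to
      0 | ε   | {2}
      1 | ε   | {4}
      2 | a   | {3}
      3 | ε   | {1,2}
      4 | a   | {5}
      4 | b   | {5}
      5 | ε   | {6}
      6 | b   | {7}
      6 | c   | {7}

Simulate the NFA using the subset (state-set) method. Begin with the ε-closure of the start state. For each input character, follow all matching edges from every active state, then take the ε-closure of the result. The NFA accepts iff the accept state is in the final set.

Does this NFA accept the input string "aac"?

start: ε-closure({0}) = {0,2}
'a' @ 1: {1,2,3,4}
'a' @ 2: {1,2,3,4,5,6}
'c' @ 3: {7}  [accepting]
final: {7}; accept 7 in set

Answer: ACCEPT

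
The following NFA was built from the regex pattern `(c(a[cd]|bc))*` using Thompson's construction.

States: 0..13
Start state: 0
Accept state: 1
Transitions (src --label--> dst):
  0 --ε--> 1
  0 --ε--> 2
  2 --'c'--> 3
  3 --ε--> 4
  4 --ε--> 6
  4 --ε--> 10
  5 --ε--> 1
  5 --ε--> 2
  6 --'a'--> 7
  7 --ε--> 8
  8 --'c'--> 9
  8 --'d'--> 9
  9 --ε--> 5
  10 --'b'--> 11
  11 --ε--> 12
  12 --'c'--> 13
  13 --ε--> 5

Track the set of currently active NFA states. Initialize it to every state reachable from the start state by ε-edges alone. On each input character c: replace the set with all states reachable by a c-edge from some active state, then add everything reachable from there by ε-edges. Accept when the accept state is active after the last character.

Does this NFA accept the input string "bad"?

S₀ = ε-closure({0}) = {0,1,2}
'b' @ 1: {}  — dead — no transitions
rest 'ad' ignored (set empty)
final: {}; accept 1 not in set

Answer: REJECT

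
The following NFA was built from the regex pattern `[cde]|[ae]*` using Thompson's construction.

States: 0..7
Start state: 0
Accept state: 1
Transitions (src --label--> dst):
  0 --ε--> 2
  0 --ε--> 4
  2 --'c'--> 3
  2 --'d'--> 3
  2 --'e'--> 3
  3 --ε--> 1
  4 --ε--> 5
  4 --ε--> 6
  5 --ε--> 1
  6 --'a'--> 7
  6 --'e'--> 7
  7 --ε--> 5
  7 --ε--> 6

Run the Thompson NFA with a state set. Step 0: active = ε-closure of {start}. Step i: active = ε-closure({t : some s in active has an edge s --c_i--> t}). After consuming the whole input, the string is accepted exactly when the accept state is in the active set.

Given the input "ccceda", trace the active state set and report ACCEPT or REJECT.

S₀ = ε-closure({0}) = {0,1,2,4,5,6}
'c' @ 1: {1,3}  (accept∈set)
'c' @ 2: {}  — dead — no transitions
rest 'ceda' ignored (set empty)
final: {}; accept 1 not in set

Answer: REJECT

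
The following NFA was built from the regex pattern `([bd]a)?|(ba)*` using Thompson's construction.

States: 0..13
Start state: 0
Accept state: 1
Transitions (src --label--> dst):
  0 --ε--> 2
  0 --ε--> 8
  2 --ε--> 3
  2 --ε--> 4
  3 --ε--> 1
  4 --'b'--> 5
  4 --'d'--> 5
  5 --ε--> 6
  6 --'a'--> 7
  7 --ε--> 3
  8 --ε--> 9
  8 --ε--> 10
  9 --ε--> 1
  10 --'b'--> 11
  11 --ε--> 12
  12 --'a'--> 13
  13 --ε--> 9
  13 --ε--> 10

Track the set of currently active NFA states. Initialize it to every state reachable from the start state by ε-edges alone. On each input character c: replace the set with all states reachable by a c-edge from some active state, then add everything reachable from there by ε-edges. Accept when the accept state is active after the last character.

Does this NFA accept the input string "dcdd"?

S₀ = ε-closure({0}) = {0,1,2,3,4,8,9,10}
'd' @ 1: {5,6}
'c' @ 2: {}  — no active states
rest 'dd' ignored (set empty)
after full input: {}  (accept=1 not in)

Answer: REJECT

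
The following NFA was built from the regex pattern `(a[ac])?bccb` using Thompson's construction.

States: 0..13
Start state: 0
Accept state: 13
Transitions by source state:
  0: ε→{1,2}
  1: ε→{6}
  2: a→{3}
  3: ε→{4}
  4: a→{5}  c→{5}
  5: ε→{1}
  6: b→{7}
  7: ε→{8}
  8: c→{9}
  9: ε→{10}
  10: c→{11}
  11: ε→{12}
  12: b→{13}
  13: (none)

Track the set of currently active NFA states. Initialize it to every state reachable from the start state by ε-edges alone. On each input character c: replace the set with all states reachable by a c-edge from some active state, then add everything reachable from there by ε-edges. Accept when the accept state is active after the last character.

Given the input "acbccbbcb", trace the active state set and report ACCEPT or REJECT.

start: ε-closure({0}) = {0,1,2,6}
'a' @ 1: {3,4}
'c' @ 2: {1,5,6}
'b' @ 3: {7,8}
'c' @ 4: {9,10}
'c' @ 5: {11,12}
'b' @ 6: {13}  ✓accept
'b' @ 7: {}  — no active states
rest 'cb' ignored (set empty)
after full input: {}  (accept=13 not in)

Answer: REJECT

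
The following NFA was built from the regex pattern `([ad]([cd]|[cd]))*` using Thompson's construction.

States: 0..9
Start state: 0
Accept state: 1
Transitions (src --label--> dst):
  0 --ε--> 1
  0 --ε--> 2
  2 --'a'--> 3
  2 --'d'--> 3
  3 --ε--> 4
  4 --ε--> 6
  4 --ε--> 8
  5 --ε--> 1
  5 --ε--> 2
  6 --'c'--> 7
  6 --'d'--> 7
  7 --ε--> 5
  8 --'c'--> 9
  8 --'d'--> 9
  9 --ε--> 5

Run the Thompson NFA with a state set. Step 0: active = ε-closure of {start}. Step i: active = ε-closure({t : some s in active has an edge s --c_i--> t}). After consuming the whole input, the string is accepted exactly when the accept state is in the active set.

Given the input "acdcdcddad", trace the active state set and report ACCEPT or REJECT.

S₀ = ε-closure({0}) = {0,1,2}
'a' @ 1: {3,4,6,8}
'c' @ 2: {1,2,5,7,9}  [accepting]
'd' @ 3: {3,4,6,8}
'c' @ 4: {1,2,5,7,9}  [accepting]
'd' @ 5: {3,4,6,8}
'c' @ 6: {1,2,5,7,9}  [accepting]
'd' @ 7: {3,4,6,8}
'd' @ 8: {1,2,5,7,9}  [accepting]
'a' @ 9: {3,4,6,8}
'd' @ 10: {1,2,5,7,9}  [accepting]
end set {1,2,5,7,9} — state 1 in

Answer: ACCEPT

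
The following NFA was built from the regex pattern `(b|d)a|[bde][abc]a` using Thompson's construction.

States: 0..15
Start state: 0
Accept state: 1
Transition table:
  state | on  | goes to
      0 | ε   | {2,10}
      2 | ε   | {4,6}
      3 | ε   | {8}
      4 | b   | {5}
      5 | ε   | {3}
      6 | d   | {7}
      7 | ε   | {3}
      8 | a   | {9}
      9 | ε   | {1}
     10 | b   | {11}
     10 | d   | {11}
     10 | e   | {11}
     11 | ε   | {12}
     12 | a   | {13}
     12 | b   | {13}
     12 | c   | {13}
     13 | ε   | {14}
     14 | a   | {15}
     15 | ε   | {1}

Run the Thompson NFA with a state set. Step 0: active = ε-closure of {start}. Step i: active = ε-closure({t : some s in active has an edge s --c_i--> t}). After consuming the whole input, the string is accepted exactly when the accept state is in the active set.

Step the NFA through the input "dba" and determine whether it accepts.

Answer: ACCEPT

Steps:
start: ε-closure({0}) = {0,2,4,6,10}
'd' @ 1: {3,7,8,11,12}
'b' @ 2: {13,14}
'a' @ 3: {1,15}  (accept∈set)
end set {1,15} — state 1 in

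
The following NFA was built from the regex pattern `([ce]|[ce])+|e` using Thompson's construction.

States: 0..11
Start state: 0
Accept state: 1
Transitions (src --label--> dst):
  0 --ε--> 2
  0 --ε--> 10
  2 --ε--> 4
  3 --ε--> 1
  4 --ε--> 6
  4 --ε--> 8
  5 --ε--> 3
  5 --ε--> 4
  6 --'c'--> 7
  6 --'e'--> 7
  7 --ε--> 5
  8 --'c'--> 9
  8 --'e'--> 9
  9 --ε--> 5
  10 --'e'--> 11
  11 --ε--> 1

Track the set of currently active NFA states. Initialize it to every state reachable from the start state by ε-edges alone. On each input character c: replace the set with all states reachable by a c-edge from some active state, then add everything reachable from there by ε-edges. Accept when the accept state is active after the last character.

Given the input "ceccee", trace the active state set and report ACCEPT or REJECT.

initial (ε-close {0}): {0,2,4,6,8,10}
'c' @ 1: {1,3,4,5,6,7,8,9}  ✓accept
'e' @ 2: {1,3,4,5,6,7,8,9}  ✓accept
'c' @ 3: {1,3,4,5,6,7,8,9}  ✓accept
'c' @ 4: {1,3,4,5,6,7,8,9}  ✓accept
'e' @ 5: {1,3,4,5,6,7,8,9}  ✓accept
'e' @ 6: {1,3,4,5,6,7,8,9}  ✓accept
after full input: {1,3,4,5,6,7,8,9}  (accept=1 in)

Answer: ACCEPT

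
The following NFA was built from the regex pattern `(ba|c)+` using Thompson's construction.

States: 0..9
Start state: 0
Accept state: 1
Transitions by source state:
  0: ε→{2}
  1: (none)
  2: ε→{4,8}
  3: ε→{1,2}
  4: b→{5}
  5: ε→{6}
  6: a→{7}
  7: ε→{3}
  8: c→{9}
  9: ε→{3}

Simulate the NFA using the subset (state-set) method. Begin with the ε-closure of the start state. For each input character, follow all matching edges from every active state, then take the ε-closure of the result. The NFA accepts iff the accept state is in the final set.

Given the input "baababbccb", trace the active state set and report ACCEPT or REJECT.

Answer: REJECT

Trace:
S₀ = ε-closure({0}) = {0,2,4,8}
'b' @ 1: {5,6}
'a' @ 2: {1,2,3,4,7,8}  (accept∈set)
'a' @ 3: {}  — no active states
rest 'babbccb' ignored (set empty)
final: {}; accept 1 not in set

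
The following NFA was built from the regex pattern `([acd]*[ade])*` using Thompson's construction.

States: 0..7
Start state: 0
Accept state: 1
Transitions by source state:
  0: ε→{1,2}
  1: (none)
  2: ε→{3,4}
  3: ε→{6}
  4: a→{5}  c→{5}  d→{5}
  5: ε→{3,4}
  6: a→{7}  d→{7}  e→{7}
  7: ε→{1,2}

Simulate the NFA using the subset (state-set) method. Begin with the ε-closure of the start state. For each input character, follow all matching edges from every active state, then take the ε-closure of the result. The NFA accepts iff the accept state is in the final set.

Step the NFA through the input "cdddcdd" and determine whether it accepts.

Answer: ACCEPT

Steps:
start: ε-closure({0}) = {0,1,2,3,4,6}
'c' @ 1: {3,4,5,6}
'd' @ 2: {1,2,3,4,5,6,7}  ✓accept
'd' @ 3: {1,2,3,4,5,6,7}  ✓accept
'd' @ 4: {1,2,3,4,5,6,7}  ✓accept
'c' @ 5: {3,4,5,6}
'd' @ 6: {1,2,3,4,5,6,7}  ✓accept
'd' @ 7: {1,2,3,4,5,6,7}  ✓accept
final: {1,2,3,4,5,6,7}; accept 1 in set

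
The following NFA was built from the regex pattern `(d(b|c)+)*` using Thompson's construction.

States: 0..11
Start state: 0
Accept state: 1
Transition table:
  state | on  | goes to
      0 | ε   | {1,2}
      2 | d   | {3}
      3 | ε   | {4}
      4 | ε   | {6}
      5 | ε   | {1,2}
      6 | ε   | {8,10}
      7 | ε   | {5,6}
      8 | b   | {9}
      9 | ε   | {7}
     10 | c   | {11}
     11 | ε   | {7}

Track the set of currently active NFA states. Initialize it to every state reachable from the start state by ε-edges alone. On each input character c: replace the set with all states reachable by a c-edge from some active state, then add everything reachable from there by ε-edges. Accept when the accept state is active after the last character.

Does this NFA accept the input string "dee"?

Answer: REJECT

Trace:
initial (ε-close {0}): {0,1,2}
'd' @ 1: {3,4,6,8,10}
'e' @ 2: {}  — no active states
rest 'e' ignored (set empty)
after full input: {}  (accept=1 not in)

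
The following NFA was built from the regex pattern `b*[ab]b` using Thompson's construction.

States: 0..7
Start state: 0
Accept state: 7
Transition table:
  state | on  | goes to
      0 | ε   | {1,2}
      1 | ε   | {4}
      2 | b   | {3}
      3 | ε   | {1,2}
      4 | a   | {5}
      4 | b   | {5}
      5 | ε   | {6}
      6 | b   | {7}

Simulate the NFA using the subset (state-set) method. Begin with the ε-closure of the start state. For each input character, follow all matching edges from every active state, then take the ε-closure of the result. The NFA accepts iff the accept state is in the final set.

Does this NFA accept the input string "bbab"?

start: ε-closure({0}) = {0,1,2,4}
'b' @ 1: {1,2,3,4,5,6}
'b' @ 2: {1,2,3,4,5,6,7}  ✓accept
'a' @ 3: {5,6}
'b' @ 4: {7}  ✓accept
final: {7}; accept 7 in set

Answer: ACCEPT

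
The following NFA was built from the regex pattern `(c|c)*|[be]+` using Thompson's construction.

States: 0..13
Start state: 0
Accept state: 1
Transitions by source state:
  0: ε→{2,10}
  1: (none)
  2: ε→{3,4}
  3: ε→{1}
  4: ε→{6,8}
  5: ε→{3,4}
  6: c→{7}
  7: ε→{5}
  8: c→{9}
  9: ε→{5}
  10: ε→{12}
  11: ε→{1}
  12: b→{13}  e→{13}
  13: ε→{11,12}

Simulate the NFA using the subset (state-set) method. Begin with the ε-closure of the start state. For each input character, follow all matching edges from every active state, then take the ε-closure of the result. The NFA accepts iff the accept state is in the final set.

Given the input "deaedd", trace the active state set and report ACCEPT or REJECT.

initial (ε-close {0}): {0,1,2,3,4,6,8,10,12}
'd' @ 1: {}  — no active states
rest 'eaedd' ignored (set empty)
end set {} — state 1 not in

Answer: REJECT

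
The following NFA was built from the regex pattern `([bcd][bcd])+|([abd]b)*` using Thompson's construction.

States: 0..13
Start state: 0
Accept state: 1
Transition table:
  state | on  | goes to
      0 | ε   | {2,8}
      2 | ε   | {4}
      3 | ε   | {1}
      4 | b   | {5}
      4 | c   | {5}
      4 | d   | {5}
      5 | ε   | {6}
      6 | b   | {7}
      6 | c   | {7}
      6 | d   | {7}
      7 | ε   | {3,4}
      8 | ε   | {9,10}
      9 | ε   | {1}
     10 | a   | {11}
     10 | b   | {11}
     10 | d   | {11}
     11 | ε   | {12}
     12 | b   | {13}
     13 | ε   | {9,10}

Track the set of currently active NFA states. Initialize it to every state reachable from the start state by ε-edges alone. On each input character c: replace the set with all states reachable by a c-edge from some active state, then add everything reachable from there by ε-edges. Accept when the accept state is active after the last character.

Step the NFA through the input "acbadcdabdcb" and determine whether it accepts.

Answer: REJECT

Trace:
start: ε-closure({0}) = {0,1,2,4,8,9,10}
'a' @ 1: {11,12}
'c' @ 2: {}  — dead — no transitions
rest 'badcdabdcb' ignored (set empty)
end set {} — state 1 not in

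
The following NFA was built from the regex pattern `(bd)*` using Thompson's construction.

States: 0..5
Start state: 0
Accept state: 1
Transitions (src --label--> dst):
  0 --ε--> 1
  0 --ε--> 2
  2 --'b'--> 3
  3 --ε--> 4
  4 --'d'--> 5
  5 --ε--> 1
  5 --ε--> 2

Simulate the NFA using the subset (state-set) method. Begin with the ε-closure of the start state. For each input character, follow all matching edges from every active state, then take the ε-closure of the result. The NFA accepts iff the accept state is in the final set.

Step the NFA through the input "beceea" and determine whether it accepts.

Answer: REJECT

Steps:
S₀ = ε-closure({0}) = {0,1,2}
'b' @ 1: {3,4}
'e' @ 2: {}  — dead — no transitions
rest 'ceea' ignored (set empty)
end set {} — state 1 not in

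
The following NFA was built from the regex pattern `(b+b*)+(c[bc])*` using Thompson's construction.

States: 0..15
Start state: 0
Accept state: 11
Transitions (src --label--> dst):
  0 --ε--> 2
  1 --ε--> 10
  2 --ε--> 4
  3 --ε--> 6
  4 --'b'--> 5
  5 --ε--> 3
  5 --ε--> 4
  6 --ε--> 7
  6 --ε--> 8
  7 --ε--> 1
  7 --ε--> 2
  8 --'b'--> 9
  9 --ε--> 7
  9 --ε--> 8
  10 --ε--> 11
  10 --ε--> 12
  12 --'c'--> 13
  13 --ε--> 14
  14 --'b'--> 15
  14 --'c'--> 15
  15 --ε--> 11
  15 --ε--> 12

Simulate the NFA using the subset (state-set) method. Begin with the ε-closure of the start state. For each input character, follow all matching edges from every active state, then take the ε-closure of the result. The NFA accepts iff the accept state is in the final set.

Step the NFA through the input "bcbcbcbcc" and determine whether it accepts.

Answer: ACCEPT

Trace:
start: ε-closure({0}) = {0,2,4}
'b' @ 1: {1,2,3,4,5,6,7,8,10,11,12}  (accept∈set)
'c' @ 2: {13,14}
'b' @ 3: {11,12,15}  (accept∈set)
'c' @ 4: {13,14}
'b' @ 5: {11,12,15}  (accept∈set)
'c' @ 6: {13,14}
'b' @ 7: {11,12,15}  (accept∈set)
'c' @ 8: {13,14}
'c' @ 9: {11,12,15}  (accept∈set)
after full input: {11,12,15}  (accept=11 in)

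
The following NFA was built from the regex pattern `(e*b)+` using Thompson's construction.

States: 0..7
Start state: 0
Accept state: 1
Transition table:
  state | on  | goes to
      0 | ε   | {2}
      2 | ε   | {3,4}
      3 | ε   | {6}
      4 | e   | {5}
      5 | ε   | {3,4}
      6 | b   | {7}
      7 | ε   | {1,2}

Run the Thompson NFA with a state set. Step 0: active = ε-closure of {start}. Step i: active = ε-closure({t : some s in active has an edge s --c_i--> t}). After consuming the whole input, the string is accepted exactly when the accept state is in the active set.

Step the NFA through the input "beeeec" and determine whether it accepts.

Answer: REJECT

Derivation:
start: ε-closure({0}) = {0,2,3,4,6}
'b' @ 1: {1,2,3,4,6,7}  (accept∈set)
'e' @ 2: {3,4,5,6}
'e' @ 3: {3,4,5,6}
'e' @ 4: {3,4,5,6}
'e' @ 5: {3,4,5,6}
'c' @ 6: {}  — no active states
end set {} — state 1 not in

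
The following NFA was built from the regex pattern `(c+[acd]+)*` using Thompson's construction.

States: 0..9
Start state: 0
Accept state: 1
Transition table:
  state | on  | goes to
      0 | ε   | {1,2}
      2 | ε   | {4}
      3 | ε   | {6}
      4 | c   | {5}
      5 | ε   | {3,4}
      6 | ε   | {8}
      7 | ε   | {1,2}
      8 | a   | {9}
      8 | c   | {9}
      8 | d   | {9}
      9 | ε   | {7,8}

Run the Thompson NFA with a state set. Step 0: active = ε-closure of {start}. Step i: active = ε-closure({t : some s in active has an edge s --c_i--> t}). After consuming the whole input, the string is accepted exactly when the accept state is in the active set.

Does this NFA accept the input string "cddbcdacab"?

Answer: REJECT

Steps:
S₀ = ε-closure({0}) = {0,1,2,4}
'c' @ 1: {3,4,5,6,8}
'd' @ 2: {1,2,4,7,8,9}  (accept∈set)
'd' @ 3: {1,2,4,7,8,9}  (accept∈set)
'b' @ 4: {}  — dead — no transitions
rest 'cdacab' ignored (set empty)
end set {} — state 1 not in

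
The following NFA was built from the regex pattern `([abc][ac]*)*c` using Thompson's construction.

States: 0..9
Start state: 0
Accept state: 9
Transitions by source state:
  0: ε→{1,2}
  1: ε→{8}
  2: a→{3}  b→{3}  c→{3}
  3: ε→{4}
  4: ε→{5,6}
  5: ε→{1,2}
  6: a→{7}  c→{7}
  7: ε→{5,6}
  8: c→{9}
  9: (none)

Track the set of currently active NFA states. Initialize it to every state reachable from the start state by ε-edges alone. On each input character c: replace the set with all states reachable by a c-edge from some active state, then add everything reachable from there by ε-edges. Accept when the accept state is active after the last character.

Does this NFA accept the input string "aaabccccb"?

Answer: REJECT

Steps:
S₀ = ε-closure({0}) = {0,1,2,8}
'a' @ 1: {1,2,3,4,5,6,8}
'a' @ 2: {1,2,3,4,5,6,7,8}
'a' @ 3: {1,2,3,4,5,6,7,8}
'b' @ 4: {1,2,3,4,5,6,8}
'c' @ 5: {1,2,3,4,5,6,7,8,9}  [accepting]
'c' @ 6: {1,2,3,4,5,6,7,8,9}  [accepting]
'c' @ 7: {1,2,3,4,5,6,7,8,9}  [accepting]
'c' @ 8: {1,2,3,4,5,6,7,8,9}  [accepting]
'b' @ 9: {1,2,3,4,5,6,8}
final: {1,2,3,4,5,6,8}; accept 9 not in set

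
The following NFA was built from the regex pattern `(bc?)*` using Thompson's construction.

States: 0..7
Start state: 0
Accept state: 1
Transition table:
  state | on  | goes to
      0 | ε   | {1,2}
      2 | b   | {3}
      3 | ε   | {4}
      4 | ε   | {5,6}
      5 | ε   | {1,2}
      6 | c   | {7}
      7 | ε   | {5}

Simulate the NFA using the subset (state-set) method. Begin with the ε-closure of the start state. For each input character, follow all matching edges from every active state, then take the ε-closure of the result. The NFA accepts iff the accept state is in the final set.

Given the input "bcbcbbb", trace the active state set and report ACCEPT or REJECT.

S₀ = ε-closure({0}) = {0,1,2}
'b' @ 1: {1,2,3,4,5,6}  (accept∈set)
'c' @ 2: {1,2,5,7}  (accept∈set)
'b' @ 3: {1,2,3,4,5,6}  (accept∈set)
'c' @ 4: {1,2,5,7}  (accept∈set)
'b' @ 5: {1,2,3,4,5,6}  (accept∈set)
'b' @ 6: {1,2,3,4,5,6}  (accept∈set)
'b' @ 7: {1,2,3,4,5,6}  (accept∈set)
after full input: {1,2,3,4,5,6}  (accept=1 in)

Answer: ACCEPT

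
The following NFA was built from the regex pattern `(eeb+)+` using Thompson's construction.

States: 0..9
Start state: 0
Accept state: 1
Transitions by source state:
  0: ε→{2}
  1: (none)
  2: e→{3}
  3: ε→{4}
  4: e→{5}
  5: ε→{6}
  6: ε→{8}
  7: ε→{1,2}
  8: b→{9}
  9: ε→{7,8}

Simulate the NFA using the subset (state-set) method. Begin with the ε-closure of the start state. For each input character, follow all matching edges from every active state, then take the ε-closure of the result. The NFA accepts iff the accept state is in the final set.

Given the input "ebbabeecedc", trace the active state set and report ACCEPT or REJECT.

S₀ = ε-closure({0}) = {0,2}
'e' @ 1: {3,4}
'b' @ 2: {}  — no active states
rest 'babeecedc' ignored (set empty)
end set {} — state 1 not in

Answer: REJECT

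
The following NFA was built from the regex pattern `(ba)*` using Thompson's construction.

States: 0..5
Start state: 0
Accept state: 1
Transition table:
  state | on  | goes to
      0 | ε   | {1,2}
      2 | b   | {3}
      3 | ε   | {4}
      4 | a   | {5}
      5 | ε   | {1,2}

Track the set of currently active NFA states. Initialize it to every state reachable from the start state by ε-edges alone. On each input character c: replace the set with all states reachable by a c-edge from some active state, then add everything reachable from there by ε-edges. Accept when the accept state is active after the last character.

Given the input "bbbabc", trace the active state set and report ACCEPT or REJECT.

initial (ε-close {0}): {0,1,2}
'b' @ 1: {3,4}
'b' @ 2: {}  — no active states
rest 'babc' ignored (set empty)
end set {} — state 1 not in

Answer: REJECT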